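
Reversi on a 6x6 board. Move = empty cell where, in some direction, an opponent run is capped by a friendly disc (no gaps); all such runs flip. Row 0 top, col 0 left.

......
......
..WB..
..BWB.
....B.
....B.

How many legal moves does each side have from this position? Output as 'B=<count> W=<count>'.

-- B to move --
(1,1): flips 2 -> legal
(1,2): flips 1 -> legal
(1,3): no bracket -> illegal
(2,1): flips 1 -> legal
(2,4): no bracket -> illegal
(3,1): no bracket -> illegal
(4,2): no bracket -> illegal
(4,3): flips 1 -> legal
B mobility = 4
-- W to move --
(1,2): no bracket -> illegal
(1,3): flips 1 -> legal
(1,4): no bracket -> illegal
(2,1): no bracket -> illegal
(2,4): flips 1 -> legal
(2,5): no bracket -> illegal
(3,1): flips 1 -> legal
(3,5): flips 1 -> legal
(4,1): no bracket -> illegal
(4,2): flips 1 -> legal
(4,3): no bracket -> illegal
(4,5): no bracket -> illegal
(5,3): no bracket -> illegal
(5,5): flips 1 -> legal
W mobility = 6

Answer: B=4 W=6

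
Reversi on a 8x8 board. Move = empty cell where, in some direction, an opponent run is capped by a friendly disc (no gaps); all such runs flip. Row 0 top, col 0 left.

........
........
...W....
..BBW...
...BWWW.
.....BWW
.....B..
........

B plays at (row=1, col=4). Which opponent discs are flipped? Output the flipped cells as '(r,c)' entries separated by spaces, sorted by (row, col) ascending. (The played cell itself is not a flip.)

Answer: (2,3)

Derivation:
Dir NW: first cell '.' (not opp) -> no flip
Dir N: first cell '.' (not opp) -> no flip
Dir NE: first cell '.' (not opp) -> no flip
Dir W: first cell '.' (not opp) -> no flip
Dir E: first cell '.' (not opp) -> no flip
Dir SW: opp run (2,3) capped by B -> flip
Dir S: first cell '.' (not opp) -> no flip
Dir SE: first cell '.' (not opp) -> no flip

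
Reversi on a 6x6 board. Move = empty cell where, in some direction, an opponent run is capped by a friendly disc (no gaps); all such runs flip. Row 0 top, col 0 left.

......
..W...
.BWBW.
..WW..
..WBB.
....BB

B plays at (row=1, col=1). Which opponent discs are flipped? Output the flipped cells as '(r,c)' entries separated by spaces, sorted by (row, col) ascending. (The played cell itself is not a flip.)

Answer: (2,2) (3,3)

Derivation:
Dir NW: first cell '.' (not opp) -> no flip
Dir N: first cell '.' (not opp) -> no flip
Dir NE: first cell '.' (not opp) -> no flip
Dir W: first cell '.' (not opp) -> no flip
Dir E: opp run (1,2), next='.' -> no flip
Dir SW: first cell '.' (not opp) -> no flip
Dir S: first cell 'B' (not opp) -> no flip
Dir SE: opp run (2,2) (3,3) capped by B -> flip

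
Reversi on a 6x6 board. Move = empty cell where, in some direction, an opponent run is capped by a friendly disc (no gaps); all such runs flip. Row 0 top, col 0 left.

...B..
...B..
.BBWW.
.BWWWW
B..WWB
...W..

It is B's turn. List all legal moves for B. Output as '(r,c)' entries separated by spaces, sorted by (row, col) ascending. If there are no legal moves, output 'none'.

(1,2): flips 2 -> legal
(1,4): no bracket -> illegal
(1,5): no bracket -> illegal
(2,5): flips 3 -> legal
(4,1): no bracket -> illegal
(4,2): flips 3 -> legal
(5,2): no bracket -> illegal
(5,4): flips 2 -> legal
(5,5): flips 2 -> legal

Answer: (1,2) (2,5) (4,2) (5,4) (5,5)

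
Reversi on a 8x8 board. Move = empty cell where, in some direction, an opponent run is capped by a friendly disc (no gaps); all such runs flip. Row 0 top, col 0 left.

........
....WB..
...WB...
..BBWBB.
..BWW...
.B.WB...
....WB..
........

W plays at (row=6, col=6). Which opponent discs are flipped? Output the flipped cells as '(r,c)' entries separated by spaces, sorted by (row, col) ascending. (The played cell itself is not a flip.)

Dir NW: first cell '.' (not opp) -> no flip
Dir N: first cell '.' (not opp) -> no flip
Dir NE: first cell '.' (not opp) -> no flip
Dir W: opp run (6,5) capped by W -> flip
Dir E: first cell '.' (not opp) -> no flip
Dir SW: first cell '.' (not opp) -> no flip
Dir S: first cell '.' (not opp) -> no flip
Dir SE: first cell '.' (not opp) -> no flip

Answer: (6,5)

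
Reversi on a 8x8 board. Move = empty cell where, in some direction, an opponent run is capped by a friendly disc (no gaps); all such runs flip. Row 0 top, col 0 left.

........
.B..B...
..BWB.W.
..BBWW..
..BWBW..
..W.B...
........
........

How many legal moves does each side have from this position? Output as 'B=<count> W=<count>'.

-- B to move --
(1,2): no bracket -> illegal
(1,3): flips 1 -> legal
(1,5): no bracket -> illegal
(1,6): no bracket -> illegal
(1,7): flips 2 -> legal
(2,5): no bracket -> illegal
(2,7): no bracket -> illegal
(3,6): flips 3 -> legal
(3,7): no bracket -> illegal
(4,1): no bracket -> illegal
(4,6): flips 2 -> legal
(5,1): no bracket -> illegal
(5,3): flips 1 -> legal
(5,5): no bracket -> illegal
(5,6): no bracket -> illegal
(6,1): no bracket -> illegal
(6,2): flips 1 -> legal
(6,3): no bracket -> illegal
B mobility = 6
-- W to move --
(0,0): no bracket -> illegal
(0,1): no bracket -> illegal
(0,2): no bracket -> illegal
(0,3): no bracket -> illegal
(0,4): flips 2 -> legal
(0,5): flips 1 -> legal
(1,0): no bracket -> illegal
(1,2): flips 3 -> legal
(1,3): flips 1 -> legal
(1,5): no bracket -> illegal
(2,0): no bracket -> illegal
(2,1): flips 2 -> legal
(2,5): flips 1 -> legal
(3,1): flips 2 -> legal
(4,1): flips 2 -> legal
(5,1): no bracket -> illegal
(5,3): flips 1 -> legal
(5,5): no bracket -> illegal
(6,3): flips 1 -> legal
(6,4): flips 2 -> legal
(6,5): flips 1 -> legal
W mobility = 12

Answer: B=6 W=12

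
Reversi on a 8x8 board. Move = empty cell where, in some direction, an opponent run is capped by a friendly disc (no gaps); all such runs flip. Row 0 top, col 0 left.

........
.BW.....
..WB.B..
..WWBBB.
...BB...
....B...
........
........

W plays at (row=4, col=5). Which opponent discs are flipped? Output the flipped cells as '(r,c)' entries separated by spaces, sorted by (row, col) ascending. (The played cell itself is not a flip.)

Answer: (2,3) (3,4)

Derivation:
Dir NW: opp run (3,4) (2,3) capped by W -> flip
Dir N: opp run (3,5) (2,5), next='.' -> no flip
Dir NE: opp run (3,6), next='.' -> no flip
Dir W: opp run (4,4) (4,3), next='.' -> no flip
Dir E: first cell '.' (not opp) -> no flip
Dir SW: opp run (5,4), next='.' -> no flip
Dir S: first cell '.' (not opp) -> no flip
Dir SE: first cell '.' (not opp) -> no flip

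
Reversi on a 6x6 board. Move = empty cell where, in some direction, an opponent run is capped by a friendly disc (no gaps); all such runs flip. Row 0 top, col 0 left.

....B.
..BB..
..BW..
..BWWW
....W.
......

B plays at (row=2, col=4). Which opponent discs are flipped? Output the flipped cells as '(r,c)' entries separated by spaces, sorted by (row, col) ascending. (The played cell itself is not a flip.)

Answer: (2,3)

Derivation:
Dir NW: first cell 'B' (not opp) -> no flip
Dir N: first cell '.' (not opp) -> no flip
Dir NE: first cell '.' (not opp) -> no flip
Dir W: opp run (2,3) capped by B -> flip
Dir E: first cell '.' (not opp) -> no flip
Dir SW: opp run (3,3), next='.' -> no flip
Dir S: opp run (3,4) (4,4), next='.' -> no flip
Dir SE: opp run (3,5), next=edge -> no flip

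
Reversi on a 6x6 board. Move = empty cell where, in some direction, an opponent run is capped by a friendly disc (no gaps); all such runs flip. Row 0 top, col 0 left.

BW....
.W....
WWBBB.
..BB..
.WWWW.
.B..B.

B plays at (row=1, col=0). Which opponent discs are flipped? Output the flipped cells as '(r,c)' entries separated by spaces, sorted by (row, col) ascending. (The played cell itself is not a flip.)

Answer: (2,1)

Derivation:
Dir NW: edge -> no flip
Dir N: first cell 'B' (not opp) -> no flip
Dir NE: opp run (0,1), next=edge -> no flip
Dir W: edge -> no flip
Dir E: opp run (1,1), next='.' -> no flip
Dir SW: edge -> no flip
Dir S: opp run (2,0), next='.' -> no flip
Dir SE: opp run (2,1) capped by B -> flip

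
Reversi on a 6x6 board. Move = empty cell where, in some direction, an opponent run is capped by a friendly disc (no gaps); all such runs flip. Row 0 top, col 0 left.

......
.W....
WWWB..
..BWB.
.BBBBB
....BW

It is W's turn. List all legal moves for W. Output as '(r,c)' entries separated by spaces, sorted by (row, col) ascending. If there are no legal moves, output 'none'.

Answer: (1,3) (2,4) (3,1) (3,5) (5,1) (5,2) (5,3)

Derivation:
(1,2): no bracket -> illegal
(1,3): flips 1 -> legal
(1,4): no bracket -> illegal
(2,4): flips 1 -> legal
(2,5): no bracket -> illegal
(3,0): no bracket -> illegal
(3,1): flips 1 -> legal
(3,5): flips 2 -> legal
(4,0): no bracket -> illegal
(5,0): no bracket -> illegal
(5,1): flips 1 -> legal
(5,2): flips 2 -> legal
(5,3): flips 2 -> legal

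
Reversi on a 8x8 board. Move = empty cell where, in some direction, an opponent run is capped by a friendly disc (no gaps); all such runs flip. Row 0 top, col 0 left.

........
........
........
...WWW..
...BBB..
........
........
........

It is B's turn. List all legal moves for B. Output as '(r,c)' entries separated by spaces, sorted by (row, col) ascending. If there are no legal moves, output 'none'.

Answer: (2,2) (2,3) (2,4) (2,5) (2,6)

Derivation:
(2,2): flips 1 -> legal
(2,3): flips 2 -> legal
(2,4): flips 1 -> legal
(2,5): flips 2 -> legal
(2,6): flips 1 -> legal
(3,2): no bracket -> illegal
(3,6): no bracket -> illegal
(4,2): no bracket -> illegal
(4,6): no bracket -> illegal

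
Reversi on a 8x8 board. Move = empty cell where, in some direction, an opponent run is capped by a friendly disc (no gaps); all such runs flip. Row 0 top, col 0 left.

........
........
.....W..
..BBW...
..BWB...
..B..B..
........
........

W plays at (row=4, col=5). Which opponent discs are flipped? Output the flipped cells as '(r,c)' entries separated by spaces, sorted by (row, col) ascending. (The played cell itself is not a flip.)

Answer: (4,4)

Derivation:
Dir NW: first cell 'W' (not opp) -> no flip
Dir N: first cell '.' (not opp) -> no flip
Dir NE: first cell '.' (not opp) -> no flip
Dir W: opp run (4,4) capped by W -> flip
Dir E: first cell '.' (not opp) -> no flip
Dir SW: first cell '.' (not opp) -> no flip
Dir S: opp run (5,5), next='.' -> no flip
Dir SE: first cell '.' (not opp) -> no flip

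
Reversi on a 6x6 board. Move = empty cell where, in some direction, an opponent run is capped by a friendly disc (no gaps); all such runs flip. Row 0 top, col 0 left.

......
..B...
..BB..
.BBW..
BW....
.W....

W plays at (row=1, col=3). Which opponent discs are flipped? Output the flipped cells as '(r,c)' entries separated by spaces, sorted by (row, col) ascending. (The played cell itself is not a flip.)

Answer: (2,3)

Derivation:
Dir NW: first cell '.' (not opp) -> no flip
Dir N: first cell '.' (not opp) -> no flip
Dir NE: first cell '.' (not opp) -> no flip
Dir W: opp run (1,2), next='.' -> no flip
Dir E: first cell '.' (not opp) -> no flip
Dir SW: opp run (2,2) (3,1) (4,0), next=edge -> no flip
Dir S: opp run (2,3) capped by W -> flip
Dir SE: first cell '.' (not opp) -> no flip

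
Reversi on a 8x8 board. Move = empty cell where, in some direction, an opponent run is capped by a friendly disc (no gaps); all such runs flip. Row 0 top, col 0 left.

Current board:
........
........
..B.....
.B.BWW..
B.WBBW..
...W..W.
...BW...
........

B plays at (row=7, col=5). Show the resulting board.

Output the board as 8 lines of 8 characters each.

Answer: ........
........
..B.....
.B.BWW..
B.BBBW..
...B..W.
...BB...
.....B..

Derivation:
Place B at (7,5); scan 8 dirs for brackets.
Dir NW: opp run (6,4) (5,3) (4,2) capped by B -> flip
Dir N: first cell '.' (not opp) -> no flip
Dir NE: first cell '.' (not opp) -> no flip
Dir W: first cell '.' (not opp) -> no flip
Dir E: first cell '.' (not opp) -> no flip
Dir SW: edge -> no flip
Dir S: edge -> no flip
Dir SE: edge -> no flip
All flips: (4,2) (5,3) (6,4)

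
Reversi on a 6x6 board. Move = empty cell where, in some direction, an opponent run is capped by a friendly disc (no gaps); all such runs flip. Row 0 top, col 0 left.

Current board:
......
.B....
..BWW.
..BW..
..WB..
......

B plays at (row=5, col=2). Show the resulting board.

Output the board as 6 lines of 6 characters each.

Answer: ......
.B....
..BWW.
..BW..
..BB..
..B...

Derivation:
Place B at (5,2); scan 8 dirs for brackets.
Dir NW: first cell '.' (not opp) -> no flip
Dir N: opp run (4,2) capped by B -> flip
Dir NE: first cell 'B' (not opp) -> no flip
Dir W: first cell '.' (not opp) -> no flip
Dir E: first cell '.' (not opp) -> no flip
Dir SW: edge -> no flip
Dir S: edge -> no flip
Dir SE: edge -> no flip
All flips: (4,2)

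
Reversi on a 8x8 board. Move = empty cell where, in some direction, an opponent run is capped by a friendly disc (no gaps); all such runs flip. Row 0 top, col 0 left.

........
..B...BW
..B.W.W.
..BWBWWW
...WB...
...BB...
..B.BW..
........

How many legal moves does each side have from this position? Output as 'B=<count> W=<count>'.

-- B to move --
(0,6): no bracket -> illegal
(0,7): no bracket -> illegal
(1,3): no bracket -> illegal
(1,4): flips 1 -> legal
(1,5): no bracket -> illegal
(2,3): flips 2 -> legal
(2,5): no bracket -> illegal
(2,7): no bracket -> illegal
(4,2): flips 1 -> legal
(4,5): no bracket -> illegal
(4,6): flips 2 -> legal
(4,7): no bracket -> illegal
(5,2): flips 1 -> legal
(5,5): no bracket -> illegal
(5,6): no bracket -> illegal
(6,6): flips 1 -> legal
(7,4): no bracket -> illegal
(7,5): no bracket -> illegal
(7,6): flips 1 -> legal
B mobility = 7
-- W to move --
(0,1): no bracket -> illegal
(0,2): no bracket -> illegal
(0,3): no bracket -> illegal
(0,5): no bracket -> illegal
(0,6): flips 1 -> legal
(0,7): no bracket -> illegal
(1,1): flips 1 -> legal
(1,3): no bracket -> illegal
(1,5): flips 1 -> legal
(2,1): flips 1 -> legal
(2,3): no bracket -> illegal
(2,5): flips 1 -> legal
(2,7): no bracket -> illegal
(3,1): flips 1 -> legal
(4,1): no bracket -> illegal
(4,2): no bracket -> illegal
(4,5): flips 1 -> legal
(5,1): no bracket -> illegal
(5,2): no bracket -> illegal
(5,5): flips 1 -> legal
(6,1): no bracket -> illegal
(6,3): flips 2 -> legal
(7,1): flips 3 -> legal
(7,2): no bracket -> illegal
(7,3): no bracket -> illegal
(7,4): flips 4 -> legal
(7,5): no bracket -> illegal
W mobility = 11

Answer: B=7 W=11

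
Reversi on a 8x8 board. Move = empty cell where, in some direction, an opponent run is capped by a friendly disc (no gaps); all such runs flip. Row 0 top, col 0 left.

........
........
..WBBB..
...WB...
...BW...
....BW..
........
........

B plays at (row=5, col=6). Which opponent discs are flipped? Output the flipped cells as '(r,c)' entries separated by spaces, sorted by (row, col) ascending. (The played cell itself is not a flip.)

Dir NW: first cell '.' (not opp) -> no flip
Dir N: first cell '.' (not opp) -> no flip
Dir NE: first cell '.' (not opp) -> no flip
Dir W: opp run (5,5) capped by B -> flip
Dir E: first cell '.' (not opp) -> no flip
Dir SW: first cell '.' (not opp) -> no flip
Dir S: first cell '.' (not opp) -> no flip
Dir SE: first cell '.' (not opp) -> no flip

Answer: (5,5)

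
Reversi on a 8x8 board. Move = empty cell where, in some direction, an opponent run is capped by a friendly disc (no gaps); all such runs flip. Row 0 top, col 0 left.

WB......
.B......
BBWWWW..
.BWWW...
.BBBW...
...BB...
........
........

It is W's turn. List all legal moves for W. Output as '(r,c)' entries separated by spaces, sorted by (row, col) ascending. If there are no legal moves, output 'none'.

(0,2): flips 1 -> legal
(1,0): flips 1 -> legal
(1,2): no bracket -> illegal
(3,0): flips 1 -> legal
(4,0): flips 4 -> legal
(4,5): no bracket -> illegal
(5,0): flips 1 -> legal
(5,1): flips 1 -> legal
(5,2): flips 2 -> legal
(5,5): no bracket -> illegal
(6,2): flips 1 -> legal
(6,3): flips 2 -> legal
(6,4): flips 1 -> legal
(6,5): flips 2 -> legal

Answer: (0,2) (1,0) (3,0) (4,0) (5,0) (5,1) (5,2) (6,2) (6,3) (6,4) (6,5)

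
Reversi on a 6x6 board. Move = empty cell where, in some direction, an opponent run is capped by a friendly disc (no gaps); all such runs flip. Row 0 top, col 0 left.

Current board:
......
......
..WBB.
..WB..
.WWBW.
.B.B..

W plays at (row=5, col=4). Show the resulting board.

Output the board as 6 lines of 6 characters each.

Place W at (5,4); scan 8 dirs for brackets.
Dir NW: opp run (4,3) capped by W -> flip
Dir N: first cell 'W' (not opp) -> no flip
Dir NE: first cell '.' (not opp) -> no flip
Dir W: opp run (5,3), next='.' -> no flip
Dir E: first cell '.' (not opp) -> no flip
Dir SW: edge -> no flip
Dir S: edge -> no flip
Dir SE: edge -> no flip
All flips: (4,3)

Answer: ......
......
..WBB.
..WB..
.WWWW.
.B.BW.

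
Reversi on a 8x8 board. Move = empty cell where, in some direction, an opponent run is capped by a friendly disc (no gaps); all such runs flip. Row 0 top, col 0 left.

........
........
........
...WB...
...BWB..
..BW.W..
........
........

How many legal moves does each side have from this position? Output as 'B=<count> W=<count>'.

Answer: B=5 W=5

Derivation:
-- B to move --
(2,2): no bracket -> illegal
(2,3): flips 1 -> legal
(2,4): no bracket -> illegal
(3,2): flips 1 -> legal
(3,5): no bracket -> illegal
(4,2): no bracket -> illegal
(4,6): no bracket -> illegal
(5,4): flips 2 -> legal
(5,6): no bracket -> illegal
(6,2): no bracket -> illegal
(6,3): flips 1 -> legal
(6,4): no bracket -> illegal
(6,5): flips 1 -> legal
(6,6): no bracket -> illegal
B mobility = 5
-- W to move --
(2,3): no bracket -> illegal
(2,4): flips 1 -> legal
(2,5): no bracket -> illegal
(3,2): no bracket -> illegal
(3,5): flips 2 -> legal
(3,6): no bracket -> illegal
(4,1): no bracket -> illegal
(4,2): flips 1 -> legal
(4,6): flips 1 -> legal
(5,1): flips 1 -> legal
(5,4): no bracket -> illegal
(5,6): no bracket -> illegal
(6,1): no bracket -> illegal
(6,2): no bracket -> illegal
(6,3): no bracket -> illegal
W mobility = 5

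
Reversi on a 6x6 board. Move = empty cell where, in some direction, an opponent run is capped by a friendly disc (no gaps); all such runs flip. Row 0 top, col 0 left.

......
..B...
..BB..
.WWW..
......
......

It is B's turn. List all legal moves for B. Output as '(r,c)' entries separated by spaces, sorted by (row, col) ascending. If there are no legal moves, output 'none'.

(2,0): no bracket -> illegal
(2,1): no bracket -> illegal
(2,4): no bracket -> illegal
(3,0): no bracket -> illegal
(3,4): no bracket -> illegal
(4,0): flips 1 -> legal
(4,1): flips 1 -> legal
(4,2): flips 1 -> legal
(4,3): flips 1 -> legal
(4,4): flips 1 -> legal

Answer: (4,0) (4,1) (4,2) (4,3) (4,4)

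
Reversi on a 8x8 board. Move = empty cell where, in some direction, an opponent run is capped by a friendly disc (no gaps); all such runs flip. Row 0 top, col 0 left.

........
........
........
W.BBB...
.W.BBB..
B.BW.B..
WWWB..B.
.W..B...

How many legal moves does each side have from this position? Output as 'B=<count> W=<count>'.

Answer: B=3 W=8

Derivation:
-- B to move --
(2,0): no bracket -> illegal
(2,1): no bracket -> illegal
(3,1): no bracket -> illegal
(4,0): no bracket -> illegal
(4,2): no bracket -> illegal
(5,1): no bracket -> illegal
(5,4): flips 1 -> legal
(6,4): no bracket -> illegal
(7,0): flips 2 -> legal
(7,2): flips 2 -> legal
(7,3): no bracket -> illegal
B mobility = 3
-- W to move --
(2,1): no bracket -> illegal
(2,2): no bracket -> illegal
(2,3): flips 3 -> legal
(2,4): no bracket -> illegal
(2,5): flips 3 -> legal
(3,1): no bracket -> illegal
(3,5): flips 1 -> legal
(3,6): no bracket -> illegal
(4,0): flips 1 -> legal
(4,2): flips 1 -> legal
(4,6): no bracket -> illegal
(5,1): flips 1 -> legal
(5,4): no bracket -> illegal
(5,6): no bracket -> illegal
(5,7): no bracket -> illegal
(6,4): flips 1 -> legal
(6,5): no bracket -> illegal
(6,7): no bracket -> illegal
(7,2): no bracket -> illegal
(7,3): flips 1 -> legal
(7,5): no bracket -> illegal
(7,6): no bracket -> illegal
(7,7): no bracket -> illegal
W mobility = 8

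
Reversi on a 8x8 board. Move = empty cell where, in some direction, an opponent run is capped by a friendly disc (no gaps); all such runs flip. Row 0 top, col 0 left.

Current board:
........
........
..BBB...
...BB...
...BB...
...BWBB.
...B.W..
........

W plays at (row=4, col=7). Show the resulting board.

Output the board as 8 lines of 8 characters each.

Answer: ........
........
..BBB...
...BB...
...BB..W
...BWBW.
...B.W..
........

Derivation:
Place W at (4,7); scan 8 dirs for brackets.
Dir NW: first cell '.' (not opp) -> no flip
Dir N: first cell '.' (not opp) -> no flip
Dir NE: edge -> no flip
Dir W: first cell '.' (not opp) -> no flip
Dir E: edge -> no flip
Dir SW: opp run (5,6) capped by W -> flip
Dir S: first cell '.' (not opp) -> no flip
Dir SE: edge -> no flip
All flips: (5,6)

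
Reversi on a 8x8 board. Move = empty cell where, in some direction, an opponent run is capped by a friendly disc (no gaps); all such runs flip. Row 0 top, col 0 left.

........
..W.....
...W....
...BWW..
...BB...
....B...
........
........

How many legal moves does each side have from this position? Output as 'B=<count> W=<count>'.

Answer: B=5 W=4

Derivation:
-- B to move --
(0,1): no bracket -> illegal
(0,2): no bracket -> illegal
(0,3): no bracket -> illegal
(1,1): no bracket -> illegal
(1,3): flips 1 -> legal
(1,4): no bracket -> illegal
(2,1): no bracket -> illegal
(2,2): no bracket -> illegal
(2,4): flips 1 -> legal
(2,5): flips 1 -> legal
(2,6): flips 1 -> legal
(3,2): no bracket -> illegal
(3,6): flips 2 -> legal
(4,5): no bracket -> illegal
(4,6): no bracket -> illegal
B mobility = 5
-- W to move --
(2,2): no bracket -> illegal
(2,4): no bracket -> illegal
(3,2): flips 1 -> legal
(4,2): no bracket -> illegal
(4,5): no bracket -> illegal
(5,2): flips 1 -> legal
(5,3): flips 3 -> legal
(5,5): no bracket -> illegal
(6,3): no bracket -> illegal
(6,4): flips 2 -> legal
(6,5): no bracket -> illegal
W mobility = 4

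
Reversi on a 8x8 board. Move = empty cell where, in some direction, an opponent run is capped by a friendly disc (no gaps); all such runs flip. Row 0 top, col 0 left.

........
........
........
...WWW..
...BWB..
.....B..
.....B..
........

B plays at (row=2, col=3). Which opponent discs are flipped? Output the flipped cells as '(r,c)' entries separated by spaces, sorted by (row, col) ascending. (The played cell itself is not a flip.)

Dir NW: first cell '.' (not opp) -> no flip
Dir N: first cell '.' (not opp) -> no flip
Dir NE: first cell '.' (not opp) -> no flip
Dir W: first cell '.' (not opp) -> no flip
Dir E: first cell '.' (not opp) -> no flip
Dir SW: first cell '.' (not opp) -> no flip
Dir S: opp run (3,3) capped by B -> flip
Dir SE: opp run (3,4) capped by B -> flip

Answer: (3,3) (3,4)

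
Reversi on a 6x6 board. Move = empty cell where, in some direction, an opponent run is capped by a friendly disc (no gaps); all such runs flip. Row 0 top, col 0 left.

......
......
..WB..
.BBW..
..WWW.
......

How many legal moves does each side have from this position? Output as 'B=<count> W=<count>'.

-- B to move --
(1,1): no bracket -> illegal
(1,2): flips 1 -> legal
(1,3): flips 1 -> legal
(2,1): flips 1 -> legal
(2,4): no bracket -> illegal
(3,4): flips 1 -> legal
(3,5): no bracket -> illegal
(4,1): no bracket -> illegal
(4,5): no bracket -> illegal
(5,1): no bracket -> illegal
(5,2): flips 1 -> legal
(5,3): flips 3 -> legal
(5,4): flips 1 -> legal
(5,5): no bracket -> illegal
B mobility = 7
-- W to move --
(1,2): no bracket -> illegal
(1,3): flips 1 -> legal
(1,4): no bracket -> illegal
(2,0): flips 1 -> legal
(2,1): flips 1 -> legal
(2,4): flips 1 -> legal
(3,0): flips 2 -> legal
(3,4): no bracket -> illegal
(4,0): flips 1 -> legal
(4,1): no bracket -> illegal
W mobility = 6

Answer: B=7 W=6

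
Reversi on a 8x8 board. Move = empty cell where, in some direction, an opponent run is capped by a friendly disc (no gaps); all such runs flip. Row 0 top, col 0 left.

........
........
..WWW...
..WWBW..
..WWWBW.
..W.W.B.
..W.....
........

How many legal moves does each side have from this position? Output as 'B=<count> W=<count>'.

-- B to move --
(1,1): no bracket -> illegal
(1,2): flips 1 -> legal
(1,3): no bracket -> illegal
(1,4): flips 1 -> legal
(1,5): no bracket -> illegal
(2,1): no bracket -> illegal
(2,5): flips 1 -> legal
(2,6): no bracket -> illegal
(3,1): flips 2 -> legal
(3,6): flips 2 -> legal
(3,7): no bracket -> illegal
(4,1): flips 3 -> legal
(4,7): flips 1 -> legal
(5,1): no bracket -> illegal
(5,3): no bracket -> illegal
(5,5): no bracket -> illegal
(5,7): no bracket -> illegal
(6,1): flips 2 -> legal
(6,3): flips 1 -> legal
(6,4): flips 2 -> legal
(6,5): no bracket -> illegal
(7,1): no bracket -> illegal
(7,2): no bracket -> illegal
(7,3): no bracket -> illegal
B mobility = 10
-- W to move --
(2,5): flips 1 -> legal
(3,6): flips 1 -> legal
(4,7): no bracket -> illegal
(5,5): flips 1 -> legal
(5,7): no bracket -> illegal
(6,5): no bracket -> illegal
(6,6): flips 1 -> legal
(6,7): flips 3 -> legal
W mobility = 5

Answer: B=10 W=5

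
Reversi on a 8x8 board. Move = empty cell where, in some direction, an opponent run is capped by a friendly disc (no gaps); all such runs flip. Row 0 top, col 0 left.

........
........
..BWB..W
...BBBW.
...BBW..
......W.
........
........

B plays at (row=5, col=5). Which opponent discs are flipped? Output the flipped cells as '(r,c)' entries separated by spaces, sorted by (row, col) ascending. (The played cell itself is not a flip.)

Dir NW: first cell 'B' (not opp) -> no flip
Dir N: opp run (4,5) capped by B -> flip
Dir NE: first cell '.' (not opp) -> no flip
Dir W: first cell '.' (not opp) -> no flip
Dir E: opp run (5,6), next='.' -> no flip
Dir SW: first cell '.' (not opp) -> no flip
Dir S: first cell '.' (not opp) -> no flip
Dir SE: first cell '.' (not opp) -> no flip

Answer: (4,5)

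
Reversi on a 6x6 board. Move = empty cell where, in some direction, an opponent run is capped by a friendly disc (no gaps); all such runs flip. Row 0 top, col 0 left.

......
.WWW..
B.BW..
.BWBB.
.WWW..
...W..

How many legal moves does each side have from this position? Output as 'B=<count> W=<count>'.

-- B to move --
(0,0): flips 1 -> legal
(0,1): flips 2 -> legal
(0,2): flips 2 -> legal
(0,3): flips 2 -> legal
(0,4): flips 1 -> legal
(1,0): no bracket -> illegal
(1,4): no bracket -> illegal
(2,1): no bracket -> illegal
(2,4): flips 1 -> legal
(3,0): no bracket -> illegal
(4,0): no bracket -> illegal
(4,4): no bracket -> illegal
(5,0): no bracket -> illegal
(5,1): flips 2 -> legal
(5,2): flips 3 -> legal
(5,4): no bracket -> illegal
B mobility = 8
-- W to move --
(1,0): no bracket -> illegal
(2,1): flips 2 -> legal
(2,4): flips 1 -> legal
(2,5): flips 1 -> legal
(3,0): flips 1 -> legal
(3,5): flips 2 -> legal
(4,0): flips 2 -> legal
(4,4): flips 2 -> legal
(4,5): flips 1 -> legal
W mobility = 8

Answer: B=8 W=8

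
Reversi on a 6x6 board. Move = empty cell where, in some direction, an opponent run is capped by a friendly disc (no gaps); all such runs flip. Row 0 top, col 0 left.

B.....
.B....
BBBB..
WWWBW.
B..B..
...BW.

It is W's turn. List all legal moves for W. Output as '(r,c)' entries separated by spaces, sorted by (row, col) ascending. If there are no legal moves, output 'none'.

Answer: (0,1) (1,0) (1,2) (1,3) (1,4) (5,0) (5,2)

Derivation:
(0,1): flips 2 -> legal
(0,2): no bracket -> illegal
(1,0): flips 2 -> legal
(1,2): flips 3 -> legal
(1,3): flips 1 -> legal
(1,4): flips 1 -> legal
(2,4): no bracket -> illegal
(4,1): no bracket -> illegal
(4,2): no bracket -> illegal
(4,4): no bracket -> illegal
(5,0): flips 1 -> legal
(5,1): no bracket -> illegal
(5,2): flips 2 -> legal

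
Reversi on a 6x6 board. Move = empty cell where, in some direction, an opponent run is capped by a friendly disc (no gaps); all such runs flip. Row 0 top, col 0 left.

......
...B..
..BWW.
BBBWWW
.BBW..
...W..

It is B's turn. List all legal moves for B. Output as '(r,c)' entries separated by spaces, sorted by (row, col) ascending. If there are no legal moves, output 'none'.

(1,2): no bracket -> illegal
(1,4): flips 1 -> legal
(1,5): flips 2 -> legal
(2,5): flips 2 -> legal
(4,4): flips 2 -> legal
(4,5): no bracket -> illegal
(5,2): no bracket -> illegal
(5,4): flips 1 -> legal

Answer: (1,4) (1,5) (2,5) (4,4) (5,4)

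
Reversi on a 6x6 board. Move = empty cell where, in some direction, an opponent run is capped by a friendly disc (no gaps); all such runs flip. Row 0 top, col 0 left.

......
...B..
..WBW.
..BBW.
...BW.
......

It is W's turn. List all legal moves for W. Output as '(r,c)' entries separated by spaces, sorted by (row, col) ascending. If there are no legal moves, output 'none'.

(0,2): flips 1 -> legal
(0,3): no bracket -> illegal
(0,4): flips 1 -> legal
(1,2): flips 1 -> legal
(1,4): no bracket -> illegal
(2,1): no bracket -> illegal
(3,1): flips 2 -> legal
(4,1): no bracket -> illegal
(4,2): flips 3 -> legal
(5,2): flips 1 -> legal
(5,3): no bracket -> illegal
(5,4): no bracket -> illegal

Answer: (0,2) (0,4) (1,2) (3,1) (4,2) (5,2)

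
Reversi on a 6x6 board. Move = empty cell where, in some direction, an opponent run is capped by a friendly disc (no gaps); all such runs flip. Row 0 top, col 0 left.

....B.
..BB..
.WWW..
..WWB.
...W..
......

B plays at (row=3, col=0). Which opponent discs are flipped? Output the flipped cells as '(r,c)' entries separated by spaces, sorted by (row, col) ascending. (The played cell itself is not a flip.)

Answer: (2,1)

Derivation:
Dir NW: edge -> no flip
Dir N: first cell '.' (not opp) -> no flip
Dir NE: opp run (2,1) capped by B -> flip
Dir W: edge -> no flip
Dir E: first cell '.' (not opp) -> no flip
Dir SW: edge -> no flip
Dir S: first cell '.' (not opp) -> no flip
Dir SE: first cell '.' (not opp) -> no flip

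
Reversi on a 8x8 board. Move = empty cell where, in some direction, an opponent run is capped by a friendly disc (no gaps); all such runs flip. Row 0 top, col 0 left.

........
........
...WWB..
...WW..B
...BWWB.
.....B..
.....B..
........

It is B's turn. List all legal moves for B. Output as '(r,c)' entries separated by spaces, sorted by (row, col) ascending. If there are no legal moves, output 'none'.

(1,2): no bracket -> illegal
(1,3): flips 2 -> legal
(1,4): no bracket -> illegal
(1,5): no bracket -> illegal
(2,2): flips 4 -> legal
(3,2): no bracket -> illegal
(3,5): flips 1 -> legal
(3,6): no bracket -> illegal
(4,2): no bracket -> illegal
(5,3): no bracket -> illegal
(5,4): no bracket -> illegal
(5,6): no bracket -> illegal

Answer: (1,3) (2,2) (3,5)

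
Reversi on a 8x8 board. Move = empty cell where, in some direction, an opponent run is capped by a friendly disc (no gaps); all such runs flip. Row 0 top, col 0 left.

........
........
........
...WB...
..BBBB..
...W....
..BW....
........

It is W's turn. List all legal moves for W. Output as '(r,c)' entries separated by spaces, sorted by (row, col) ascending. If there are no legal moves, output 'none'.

(2,3): no bracket -> illegal
(2,4): no bracket -> illegal
(2,5): no bracket -> illegal
(3,1): flips 1 -> legal
(3,2): no bracket -> illegal
(3,5): flips 2 -> legal
(3,6): no bracket -> illegal
(4,1): no bracket -> illegal
(4,6): no bracket -> illegal
(5,1): flips 1 -> legal
(5,2): no bracket -> illegal
(5,4): no bracket -> illegal
(5,5): flips 1 -> legal
(5,6): no bracket -> illegal
(6,1): flips 1 -> legal
(7,1): flips 1 -> legal
(7,2): no bracket -> illegal
(7,3): no bracket -> illegal

Answer: (3,1) (3,5) (5,1) (5,5) (6,1) (7,1)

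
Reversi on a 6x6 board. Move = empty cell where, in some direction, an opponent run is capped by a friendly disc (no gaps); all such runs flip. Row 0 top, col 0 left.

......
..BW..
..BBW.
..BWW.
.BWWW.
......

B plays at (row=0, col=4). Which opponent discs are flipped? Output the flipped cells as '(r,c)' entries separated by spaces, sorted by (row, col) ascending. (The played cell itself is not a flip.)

Answer: (1,3)

Derivation:
Dir NW: edge -> no flip
Dir N: edge -> no flip
Dir NE: edge -> no flip
Dir W: first cell '.' (not opp) -> no flip
Dir E: first cell '.' (not opp) -> no flip
Dir SW: opp run (1,3) capped by B -> flip
Dir S: first cell '.' (not opp) -> no flip
Dir SE: first cell '.' (not opp) -> no flip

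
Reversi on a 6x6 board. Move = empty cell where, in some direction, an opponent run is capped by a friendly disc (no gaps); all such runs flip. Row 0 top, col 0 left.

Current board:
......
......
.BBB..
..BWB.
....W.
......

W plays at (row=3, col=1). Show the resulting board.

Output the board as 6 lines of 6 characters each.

Place W at (3,1); scan 8 dirs for brackets.
Dir NW: first cell '.' (not opp) -> no flip
Dir N: opp run (2,1), next='.' -> no flip
Dir NE: opp run (2,2), next='.' -> no flip
Dir W: first cell '.' (not opp) -> no flip
Dir E: opp run (3,2) capped by W -> flip
Dir SW: first cell '.' (not opp) -> no flip
Dir S: first cell '.' (not opp) -> no flip
Dir SE: first cell '.' (not opp) -> no flip
All flips: (3,2)

Answer: ......
......
.BBB..
.WWWB.
....W.
......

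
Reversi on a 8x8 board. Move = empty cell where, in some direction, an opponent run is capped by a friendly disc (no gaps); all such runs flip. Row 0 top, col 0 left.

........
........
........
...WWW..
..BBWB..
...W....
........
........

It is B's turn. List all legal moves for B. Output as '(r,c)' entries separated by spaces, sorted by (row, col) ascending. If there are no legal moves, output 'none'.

(2,2): no bracket -> illegal
(2,3): flips 2 -> legal
(2,4): flips 1 -> legal
(2,5): flips 2 -> legal
(2,6): no bracket -> illegal
(3,2): no bracket -> illegal
(3,6): no bracket -> illegal
(4,6): no bracket -> illegal
(5,2): no bracket -> illegal
(5,4): no bracket -> illegal
(5,5): no bracket -> illegal
(6,2): no bracket -> illegal
(6,3): flips 1 -> legal
(6,4): flips 1 -> legal

Answer: (2,3) (2,4) (2,5) (6,3) (6,4)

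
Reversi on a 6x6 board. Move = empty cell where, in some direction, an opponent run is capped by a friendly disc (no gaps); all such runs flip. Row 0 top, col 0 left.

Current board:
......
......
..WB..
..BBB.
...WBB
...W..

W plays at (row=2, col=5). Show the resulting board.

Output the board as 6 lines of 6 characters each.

Answer: ......
......
..WB.W
..BBW.
...WBB
...W..

Derivation:
Place W at (2,5); scan 8 dirs for brackets.
Dir NW: first cell '.' (not opp) -> no flip
Dir N: first cell '.' (not opp) -> no flip
Dir NE: edge -> no flip
Dir W: first cell '.' (not opp) -> no flip
Dir E: edge -> no flip
Dir SW: opp run (3,4) capped by W -> flip
Dir S: first cell '.' (not opp) -> no flip
Dir SE: edge -> no flip
All flips: (3,4)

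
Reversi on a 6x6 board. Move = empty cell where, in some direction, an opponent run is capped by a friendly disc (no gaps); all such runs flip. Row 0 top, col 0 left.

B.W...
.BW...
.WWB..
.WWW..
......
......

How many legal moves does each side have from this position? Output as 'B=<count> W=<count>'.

-- B to move --
(0,1): flips 1 -> legal
(0,3): no bracket -> illegal
(1,0): no bracket -> illegal
(1,3): flips 1 -> legal
(2,0): flips 2 -> legal
(2,4): no bracket -> illegal
(3,0): no bracket -> illegal
(3,4): no bracket -> illegal
(4,0): no bracket -> illegal
(4,1): flips 3 -> legal
(4,2): no bracket -> illegal
(4,3): flips 1 -> legal
(4,4): flips 2 -> legal
B mobility = 6
-- W to move --
(0,1): flips 1 -> legal
(1,0): flips 1 -> legal
(1,3): flips 1 -> legal
(1,4): flips 1 -> legal
(2,0): flips 1 -> legal
(2,4): flips 1 -> legal
(3,4): flips 1 -> legal
W mobility = 7

Answer: B=6 W=7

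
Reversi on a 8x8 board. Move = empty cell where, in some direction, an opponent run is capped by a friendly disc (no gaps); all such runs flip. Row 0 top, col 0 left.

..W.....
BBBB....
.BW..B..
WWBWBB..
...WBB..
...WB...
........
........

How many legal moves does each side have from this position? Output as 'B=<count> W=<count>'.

Answer: B=6 W=13

Derivation:
-- B to move --
(0,1): no bracket -> illegal
(0,3): no bracket -> illegal
(2,0): no bracket -> illegal
(2,3): flips 1 -> legal
(2,4): no bracket -> illegal
(4,0): flips 2 -> legal
(4,1): flips 1 -> legal
(4,2): flips 1 -> legal
(5,2): flips 2 -> legal
(6,2): flips 1 -> legal
(6,3): no bracket -> illegal
(6,4): no bracket -> illegal
B mobility = 6
-- W to move --
(0,0): flips 1 -> legal
(0,1): flips 2 -> legal
(0,3): flips 2 -> legal
(0,4): flips 1 -> legal
(1,4): no bracket -> illegal
(1,5): no bracket -> illegal
(1,6): flips 2 -> legal
(2,0): flips 2 -> legal
(2,3): no bracket -> illegal
(2,4): flips 1 -> legal
(2,6): flips 2 -> legal
(3,6): flips 2 -> legal
(4,1): no bracket -> illegal
(4,2): flips 1 -> legal
(4,6): flips 2 -> legal
(5,5): flips 2 -> legal
(5,6): no bracket -> illegal
(6,3): no bracket -> illegal
(6,4): no bracket -> illegal
(6,5): flips 1 -> legal
W mobility = 13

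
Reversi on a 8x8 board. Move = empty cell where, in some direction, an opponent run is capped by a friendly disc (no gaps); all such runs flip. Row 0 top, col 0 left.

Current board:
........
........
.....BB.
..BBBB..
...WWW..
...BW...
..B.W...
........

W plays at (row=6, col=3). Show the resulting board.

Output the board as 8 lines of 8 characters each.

Answer: ........
........
.....BB.
..BBBB..
...WWW..
...WW...
..BWW...
........

Derivation:
Place W at (6,3); scan 8 dirs for brackets.
Dir NW: first cell '.' (not opp) -> no flip
Dir N: opp run (5,3) capped by W -> flip
Dir NE: first cell 'W' (not opp) -> no flip
Dir W: opp run (6,2), next='.' -> no flip
Dir E: first cell 'W' (not opp) -> no flip
Dir SW: first cell '.' (not opp) -> no flip
Dir S: first cell '.' (not opp) -> no flip
Dir SE: first cell '.' (not opp) -> no flip
All flips: (5,3)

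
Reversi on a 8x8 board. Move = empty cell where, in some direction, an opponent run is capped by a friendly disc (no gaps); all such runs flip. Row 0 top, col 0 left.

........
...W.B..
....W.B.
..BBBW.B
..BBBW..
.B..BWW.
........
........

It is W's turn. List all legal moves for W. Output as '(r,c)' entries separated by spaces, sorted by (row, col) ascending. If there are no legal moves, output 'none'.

(0,4): no bracket -> illegal
(0,5): no bracket -> illegal
(0,6): flips 1 -> legal
(1,4): no bracket -> illegal
(1,6): no bracket -> illegal
(1,7): flips 1 -> legal
(2,1): no bracket -> illegal
(2,2): flips 2 -> legal
(2,3): flips 1 -> legal
(2,5): no bracket -> illegal
(2,7): no bracket -> illegal
(3,1): flips 3 -> legal
(3,6): no bracket -> illegal
(4,0): no bracket -> illegal
(4,1): flips 3 -> legal
(4,6): no bracket -> illegal
(4,7): no bracket -> illegal
(5,0): no bracket -> illegal
(5,2): no bracket -> illegal
(5,3): flips 2 -> legal
(6,0): flips 3 -> legal
(6,1): no bracket -> illegal
(6,2): no bracket -> illegal
(6,3): flips 1 -> legal
(6,4): flips 3 -> legal
(6,5): no bracket -> illegal

Answer: (0,6) (1,7) (2,2) (2,3) (3,1) (4,1) (5,3) (6,0) (6,3) (6,4)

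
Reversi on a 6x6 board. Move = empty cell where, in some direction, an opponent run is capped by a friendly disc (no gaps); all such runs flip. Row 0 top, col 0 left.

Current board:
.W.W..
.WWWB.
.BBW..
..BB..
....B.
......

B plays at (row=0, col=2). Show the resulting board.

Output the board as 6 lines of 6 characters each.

Place B at (0,2); scan 8 dirs for brackets.
Dir NW: edge -> no flip
Dir N: edge -> no flip
Dir NE: edge -> no flip
Dir W: opp run (0,1), next='.' -> no flip
Dir E: opp run (0,3), next='.' -> no flip
Dir SW: opp run (1,1), next='.' -> no flip
Dir S: opp run (1,2) capped by B -> flip
Dir SE: opp run (1,3), next='.' -> no flip
All flips: (1,2)

Answer: .WBW..
.WBWB.
.BBW..
..BB..
....B.
......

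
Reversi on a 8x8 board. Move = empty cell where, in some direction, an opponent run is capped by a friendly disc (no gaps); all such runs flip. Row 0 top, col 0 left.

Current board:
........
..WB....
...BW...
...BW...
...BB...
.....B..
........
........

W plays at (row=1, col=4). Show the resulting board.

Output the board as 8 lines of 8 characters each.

Answer: ........
..WWW...
...BW...
...BW...
...BB...
.....B..
........
........

Derivation:
Place W at (1,4); scan 8 dirs for brackets.
Dir NW: first cell '.' (not opp) -> no flip
Dir N: first cell '.' (not opp) -> no flip
Dir NE: first cell '.' (not opp) -> no flip
Dir W: opp run (1,3) capped by W -> flip
Dir E: first cell '.' (not opp) -> no flip
Dir SW: opp run (2,3), next='.' -> no flip
Dir S: first cell 'W' (not opp) -> no flip
Dir SE: first cell '.' (not opp) -> no flip
All flips: (1,3)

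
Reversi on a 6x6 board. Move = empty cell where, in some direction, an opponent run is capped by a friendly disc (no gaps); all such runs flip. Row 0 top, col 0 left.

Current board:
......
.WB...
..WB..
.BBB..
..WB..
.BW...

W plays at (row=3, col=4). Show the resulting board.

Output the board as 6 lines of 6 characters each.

Answer: ......
.WB...
..WB..
.BBBW.
..WW..
.BW...

Derivation:
Place W at (3,4); scan 8 dirs for brackets.
Dir NW: opp run (2,3) (1,2), next='.' -> no flip
Dir N: first cell '.' (not opp) -> no flip
Dir NE: first cell '.' (not opp) -> no flip
Dir W: opp run (3,3) (3,2) (3,1), next='.' -> no flip
Dir E: first cell '.' (not opp) -> no flip
Dir SW: opp run (4,3) capped by W -> flip
Dir S: first cell '.' (not opp) -> no flip
Dir SE: first cell '.' (not opp) -> no flip
All flips: (4,3)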